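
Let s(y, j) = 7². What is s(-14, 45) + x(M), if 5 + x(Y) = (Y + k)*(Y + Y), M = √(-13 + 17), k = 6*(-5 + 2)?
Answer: -20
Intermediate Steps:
s(y, j) = 49
k = -18 (k = 6*(-3) = -18)
M = 2 (M = √4 = 2)
x(Y) = -5 + 2*Y*(-18 + Y) (x(Y) = -5 + (Y - 18)*(Y + Y) = -5 + (-18 + Y)*(2*Y) = -5 + 2*Y*(-18 + Y))
s(-14, 45) + x(M) = 49 + (-5 - 36*2 + 2*2²) = 49 + (-5 - 72 + 2*4) = 49 + (-5 - 72 + 8) = 49 - 69 = -20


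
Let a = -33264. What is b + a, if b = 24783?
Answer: -8481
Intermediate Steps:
b + a = 24783 - 33264 = -8481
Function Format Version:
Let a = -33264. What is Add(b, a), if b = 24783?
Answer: -8481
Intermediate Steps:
Add(b, a) = Add(24783, -33264) = -8481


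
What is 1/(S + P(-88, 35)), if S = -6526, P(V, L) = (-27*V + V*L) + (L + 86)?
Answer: -1/7109 ≈ -0.00014067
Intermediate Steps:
P(V, L) = 86 + L - 27*V + L*V (P(V, L) = (-27*V + L*V) + (86 + L) = 86 + L - 27*V + L*V)
1/(S + P(-88, 35)) = 1/(-6526 + (86 + 35 - 27*(-88) + 35*(-88))) = 1/(-6526 + (86 + 35 + 2376 - 3080)) = 1/(-6526 - 583) = 1/(-7109) = -1/7109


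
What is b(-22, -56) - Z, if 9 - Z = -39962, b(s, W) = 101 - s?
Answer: -39848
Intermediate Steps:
Z = 39971 (Z = 9 - 1*(-39962) = 9 + 39962 = 39971)
b(-22, -56) - Z = (101 - 1*(-22)) - 1*39971 = (101 + 22) - 39971 = 123 - 39971 = -39848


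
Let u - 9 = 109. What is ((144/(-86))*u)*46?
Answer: -390816/43 ≈ -9088.8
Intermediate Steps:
u = 118 (u = 9 + 109 = 118)
((144/(-86))*u)*46 = ((144/(-86))*118)*46 = ((144*(-1/86))*118)*46 = -72/43*118*46 = -8496/43*46 = -390816/43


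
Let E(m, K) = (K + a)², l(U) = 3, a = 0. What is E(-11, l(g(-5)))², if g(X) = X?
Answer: 81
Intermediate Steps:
E(m, K) = K² (E(m, K) = (K + 0)² = K²)
E(-11, l(g(-5)))² = (3²)² = 9² = 81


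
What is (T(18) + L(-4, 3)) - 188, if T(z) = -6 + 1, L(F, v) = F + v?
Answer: -194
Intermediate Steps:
T(z) = -5
(T(18) + L(-4, 3)) - 188 = (-5 + (-4 + 3)) - 188 = (-5 - 1) - 188 = -6 - 188 = -194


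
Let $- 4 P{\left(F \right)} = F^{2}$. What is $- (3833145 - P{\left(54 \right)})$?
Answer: $-3833874$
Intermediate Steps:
$P{\left(F \right)} = - \frac{F^{2}}{4}$
$- (3833145 - P{\left(54 \right)}) = - (3833145 - - \frac{54^{2}}{4}) = - (3833145 - \left(- \frac{1}{4}\right) 2916) = - (3833145 - -729) = - (3833145 + 729) = \left(-1\right) 3833874 = -3833874$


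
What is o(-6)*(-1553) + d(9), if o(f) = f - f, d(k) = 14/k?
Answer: 14/9 ≈ 1.5556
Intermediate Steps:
o(f) = 0
o(-6)*(-1553) + d(9) = 0*(-1553) + 14/9 = 0 + 14*(1/9) = 0 + 14/9 = 14/9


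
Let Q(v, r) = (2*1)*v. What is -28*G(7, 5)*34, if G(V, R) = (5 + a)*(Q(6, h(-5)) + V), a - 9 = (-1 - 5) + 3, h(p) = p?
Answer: -198968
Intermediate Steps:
a = 6 (a = 9 + ((-1 - 5) + 3) = 9 + (-6 + 3) = 9 - 3 = 6)
Q(v, r) = 2*v
G(V, R) = 132 + 11*V (G(V, R) = (5 + 6)*(2*6 + V) = 11*(12 + V) = 132 + 11*V)
-28*G(7, 5)*34 = -28*(132 + 11*7)*34 = -28*(132 + 77)*34 = -28*209*34 = -5852*34 = -198968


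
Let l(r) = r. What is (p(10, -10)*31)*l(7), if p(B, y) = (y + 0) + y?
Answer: -4340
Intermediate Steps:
p(B, y) = 2*y (p(B, y) = y + y = 2*y)
(p(10, -10)*31)*l(7) = ((2*(-10))*31)*7 = -20*31*7 = -620*7 = -4340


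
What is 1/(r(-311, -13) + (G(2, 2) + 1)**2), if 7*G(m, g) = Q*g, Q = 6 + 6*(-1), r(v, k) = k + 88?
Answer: 1/76 ≈ 0.013158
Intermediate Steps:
r(v, k) = 88 + k
Q = 0 (Q = 6 - 6 = 0)
G(m, g) = 0 (G(m, g) = (0*g)/7 = (1/7)*0 = 0)
1/(r(-311, -13) + (G(2, 2) + 1)**2) = 1/((88 - 13) + (0 + 1)**2) = 1/(75 + 1**2) = 1/(75 + 1) = 1/76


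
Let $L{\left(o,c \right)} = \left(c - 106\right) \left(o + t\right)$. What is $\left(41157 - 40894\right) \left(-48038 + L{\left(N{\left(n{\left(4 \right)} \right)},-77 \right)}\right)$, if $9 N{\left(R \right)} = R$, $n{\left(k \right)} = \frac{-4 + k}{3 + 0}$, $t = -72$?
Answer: $-9168706$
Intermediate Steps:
$n{\left(k \right)} = - \frac{4}{3} + \frac{k}{3}$ ($n{\left(k \right)} = \frac{-4 + k}{3} = \left(-4 + k\right) \frac{1}{3} = - \frac{4}{3} + \frac{k}{3}$)
$N{\left(R \right)} = \frac{R}{9}$
$L{\left(o,c \right)} = \left(-106 + c\right) \left(-72 + o\right)$ ($L{\left(o,c \right)} = \left(c - 106\right) \left(o - 72\right) = \left(-106 + c\right) \left(-72 + o\right)$)
$\left(41157 - 40894\right) \left(-48038 + L{\left(N{\left(n{\left(4 \right)} \right)},-77 \right)}\right) = \left(41157 - 40894\right) \left(-48038 - \left(-13176 + 183 \cdot \frac{1}{9} \left(- \frac{4}{3} + \frac{1}{3} \cdot 4\right)\right)\right) = 263 \left(-48038 + \left(7632 - 106 \frac{- \frac{4}{3} + \frac{4}{3}}{9} + 5544 - 77 \frac{- \frac{4}{3} + \frac{4}{3}}{9}\right)\right) = 263 \left(-48038 + \left(7632 - 106 \cdot \frac{1}{9} \cdot 0 + 5544 - 77 \cdot \frac{1}{9} \cdot 0\right)\right) = 263 \left(-48038 + \left(7632 - 0 + 5544 - 0\right)\right) = 263 \left(-48038 + \left(7632 + 0 + 5544 + 0\right)\right) = 263 \left(-48038 + 13176\right) = 263 \left(-34862\right) = -9168706$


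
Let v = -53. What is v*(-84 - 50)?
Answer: 7102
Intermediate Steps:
v*(-84 - 50) = -53*(-84 - 50) = -53*(-134) = 7102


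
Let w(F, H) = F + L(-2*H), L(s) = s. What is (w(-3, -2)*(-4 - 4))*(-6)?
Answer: 48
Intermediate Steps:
w(F, H) = F - 2*H
(w(-3, -2)*(-4 - 4))*(-6) = ((-3 - 2*(-2))*(-4 - 4))*(-6) = ((-3 + 4)*(-8))*(-6) = (1*(-8))*(-6) = -8*(-6) = 48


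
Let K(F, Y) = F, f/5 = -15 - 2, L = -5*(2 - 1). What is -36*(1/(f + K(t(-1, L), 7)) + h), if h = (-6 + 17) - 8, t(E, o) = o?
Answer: -538/5 ≈ -107.60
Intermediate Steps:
L = -5 (L = -5*1 = -5)
f = -85 (f = 5*(-15 - 2) = 5*(-17) = -85)
h = 3 (h = 11 - 8 = 3)
-36*(1/(f + K(t(-1, L), 7)) + h) = -36*(1/(-85 - 5) + 3) = -36*(1/(-90) + 3) = -36*(-1/90 + 3) = -36*269/90 = -538/5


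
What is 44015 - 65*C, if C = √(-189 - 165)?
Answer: 44015 - 65*I*√354 ≈ 44015.0 - 1223.0*I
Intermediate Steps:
C = I*√354 (C = √(-354) = I*√354 ≈ 18.815*I)
44015 - 65*C = 44015 - 65*I*√354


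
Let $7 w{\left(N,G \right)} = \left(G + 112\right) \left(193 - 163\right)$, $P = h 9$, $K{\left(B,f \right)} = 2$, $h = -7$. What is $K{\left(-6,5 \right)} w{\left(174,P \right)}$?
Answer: $420$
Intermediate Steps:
$P = -63$ ($P = \left(-7\right) 9 = -63$)
$w{\left(N,G \right)} = 480 + \frac{30 G}{7}$ ($w{\left(N,G \right)} = \frac{\left(G + 112\right) \left(193 - 163\right)}{7} = \frac{\left(112 + G\right) 30}{7} = \frac{3360 + 30 G}{7} = 480 + \frac{30 G}{7}$)
$K{\left(-6,5 \right)} w{\left(174,P \right)} = 2 \left(480 + \frac{30}{7} \left(-63\right)\right) = 2 \left(480 - 270\right) = 2 \cdot 210 = 420$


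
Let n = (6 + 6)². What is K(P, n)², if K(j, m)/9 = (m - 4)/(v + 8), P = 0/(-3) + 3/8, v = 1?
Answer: 19600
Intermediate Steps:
P = 3/8 (P = 0*(-⅓) + 3*(⅛) = 0 + 3/8 = 3/8 ≈ 0.37500)
n = 144 (n = 12² = 144)
K(j, m) = -4 + m (K(j, m) = 9*((m - 4)/(1 + 8)) = 9*((-4 + m)/9) = 9*((-4 + m)*(⅑)) = 9*(-4/9 + m/9) = -4 + m)
K(P, n)² = (-4 + 144)² = 140² = 19600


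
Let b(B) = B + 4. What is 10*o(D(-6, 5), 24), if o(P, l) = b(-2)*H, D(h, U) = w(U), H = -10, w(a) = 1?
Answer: -200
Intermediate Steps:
D(h, U) = 1
b(B) = 4 + B
o(P, l) = -20 (o(P, l) = (4 - 2)*(-10) = 2*(-10) = -20)
10*o(D(-6, 5), 24) = 10*(-20) = -200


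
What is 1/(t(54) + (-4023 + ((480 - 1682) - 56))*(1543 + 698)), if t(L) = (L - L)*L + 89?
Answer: -1/11834632 ≈ -8.4498e-8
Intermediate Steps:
t(L) = 89 (t(L) = 0*L + 89 = 0 + 89 = 89)
1/(t(54) + (-4023 + ((480 - 1682) - 56))*(1543 + 698)) = 1/(89 + (-4023 + ((480 - 1682) - 56))*(1543 + 698)) = 1/(89 + (-4023 + (-1202 - 56))*2241) = 1/(89 + (-4023 - 1258)*2241) = 1/(89 - 5281*2241) = 1/(89 - 11834721) = 1/(-11834632) = -1/11834632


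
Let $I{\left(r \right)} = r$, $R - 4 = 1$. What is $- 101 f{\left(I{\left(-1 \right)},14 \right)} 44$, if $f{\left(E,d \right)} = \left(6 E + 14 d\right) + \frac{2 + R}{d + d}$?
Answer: $-845471$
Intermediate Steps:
$R = 5$ ($R = 4 + 1 = 5$)
$f{\left(E,d \right)} = 6 E + 14 d + \frac{7}{2 d}$ ($f{\left(E,d \right)} = \left(6 E + 14 d\right) + \frac{2 + 5}{d + d} = \left(6 E + 14 d\right) + \frac{7}{2 d} = 6 E + 14 d + \frac{7}{2 d}$)
$- 101 f{\left(I{\left(-1 \right)},14 \right)} 44 = - 101 \left(6 \left(-1\right) + 14 \cdot 14 + \frac{7}{2 \cdot 14}\right) 44 = - 101 \left(-6 + 196 + \frac{7}{2} \cdot \frac{1}{14}\right) 44 = - 101 \left(-6 + 196 + \frac{1}{4}\right) 44 = \left(-101\right) \frac{761}{4} \cdot 44 = \left(- \frac{76861}{4}\right) 44 = -845471$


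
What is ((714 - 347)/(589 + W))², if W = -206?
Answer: 134689/146689 ≈ 0.91819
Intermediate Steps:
((714 - 347)/(589 + W))² = ((714 - 347)/(589 - 206))² = (367/383)² = 134689/146689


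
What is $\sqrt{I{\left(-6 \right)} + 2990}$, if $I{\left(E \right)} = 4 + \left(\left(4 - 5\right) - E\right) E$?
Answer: $2 \sqrt{741} \approx 54.443$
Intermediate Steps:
$I{\left(E \right)} = 4 + E \left(-1 - E\right)$ ($I{\left(E \right)} = 4 + \left(\left(4 - 5\right) - E\right) E = 4 + \left(-1 - E\right) E = 4 + E \left(-1 - E\right)$)
$\sqrt{I{\left(-6 \right)} + 2990} = \sqrt{\left(4 - -6 - \left(-6\right)^{2}\right) + 2990} = \sqrt{\left(4 + 6 - 36\right) + 2990} = \sqrt{-26 + 2990} = \sqrt{2964} = 2 \sqrt{741}$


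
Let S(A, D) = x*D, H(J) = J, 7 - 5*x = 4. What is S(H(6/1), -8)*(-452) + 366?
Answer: 12678/5 ≈ 2535.6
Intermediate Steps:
x = ⅗ (x = 7/5 - ⅕*4 = 7/5 - ⅘ = ⅗ ≈ 0.60000)
S(A, D) = 3*D/5
S(H(6/1), -8)*(-452) + 366 = ((⅗)*(-8))*(-452) + 366 = -24/5*(-452) + 366 = 10848/5 + 366 = 12678/5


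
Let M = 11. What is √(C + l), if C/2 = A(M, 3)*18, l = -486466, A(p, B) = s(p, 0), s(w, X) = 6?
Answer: 25*I*√778 ≈ 697.32*I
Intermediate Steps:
A(p, B) = 6
C = 216 (C = 2*(6*18) = 2*108 = 216)
√(C + l) = √(216 - 486466) = √(-486250) = 25*I*√778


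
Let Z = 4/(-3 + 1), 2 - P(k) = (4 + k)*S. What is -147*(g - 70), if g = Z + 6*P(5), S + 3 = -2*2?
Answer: -46746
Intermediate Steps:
S = -7 (S = -3 - 2*2 = -3 - 4 = -7)
P(k) = 30 + 7*k (P(k) = 2 - (4 + k)*(-7) = 2 - (-28 - 7*k) = 2 + (28 + 7*k) = 30 + 7*k)
Z = -2 (Z = 4/(-2) = 4*(-½) = -2)
g = 388 (g = -2 + 6*(30 + 7*5) = -2 + 6*(30 + 35) = -2 + 6*65 = -2 + 390 = 388)
-147*(g - 70) = -147*(388 - 70) = -147*318 = -46746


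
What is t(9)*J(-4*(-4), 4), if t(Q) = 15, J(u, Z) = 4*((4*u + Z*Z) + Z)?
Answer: 5040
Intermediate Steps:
J(u, Z) = 4*Z + 4*Z² + 16*u (J(u, Z) = 4*((4*u + Z²) + Z) = 4*((Z² + 4*u) + Z) = 4*(Z + Z² + 4*u) = 4*Z + 4*Z² + 16*u)
t(9)*J(-4*(-4), 4) = 15*(4*4 + 4*4² + 16*(-4*(-4))) = 15*(16 + 4*16 + 16*16) = 15*(16 + 64 + 256) = 15*336 = 5040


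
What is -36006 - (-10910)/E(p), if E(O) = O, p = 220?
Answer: -791041/22 ≈ -35956.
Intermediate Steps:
-36006 - (-10910)/E(p) = -36006 - (-10910)/220 = -36006 - 1*(-1091/22) = -36006 + 1091/22 = -791041/22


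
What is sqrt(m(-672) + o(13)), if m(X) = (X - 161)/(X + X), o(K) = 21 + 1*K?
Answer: 17*sqrt(69)/24 ≈ 5.8839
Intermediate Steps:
o(K) = 21 + K
m(X) = (-161 + X)/(2*X) (m(X) = (-161 + X)/((2*X)) = (-161 + X)*(1/(2*X)) = (-161 + X)/(2*X))
sqrt(m(-672) + o(13)) = sqrt((1/2)*(-161 - 672)/(-672) + (21 + 13)) = sqrt((1/2)*(-1/672)*(-833) + 34) = sqrt(119/192 + 34) = sqrt(6647/192) = 17*sqrt(69)/24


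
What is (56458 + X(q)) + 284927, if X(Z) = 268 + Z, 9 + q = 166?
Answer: 341810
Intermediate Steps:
q = 157 (q = -9 + 166 = 157)
(56458 + X(q)) + 284927 = (56458 + (268 + 157)) + 284927 = (56458 + 425) + 284927 = 56883 + 284927 = 341810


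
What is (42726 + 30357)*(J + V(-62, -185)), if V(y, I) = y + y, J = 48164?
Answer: 3510907320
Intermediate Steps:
V(y, I) = 2*y
(42726 + 30357)*(J + V(-62, -185)) = (42726 + 30357)*(48164 + 2*(-62)) = 73083*(48164 - 124) = 73083*48040 = 3510907320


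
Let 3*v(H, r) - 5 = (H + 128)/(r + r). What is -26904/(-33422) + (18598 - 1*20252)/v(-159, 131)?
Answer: -21707830176/21373369 ≈ -1015.6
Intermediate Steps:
v(H, r) = 5/3 + (128 + H)/(6*r) (v(H, r) = 5/3 + ((H + 128)/(r + r))/3 = 5/3 + ((128 + H)/((2*r)))/3 = 5/3 + ((128 + H)*(1/(2*r)))/3 = 5/3 + ((128 + H)/(2*r))/3 = 5/3 + (128 + H)/(6*r))
-26904/(-33422) + (18598 - 1*20252)/v(-159, 131) = -26904/(-33422) + (18598 - 1*20252)/(((⅙)*(128 - 159 + 10*131)/131)) = -26904*(-1/33422) + (18598 - 20252)/(((⅙)*(1/131)*(128 - 159 + 1310))) = 13452/16711 - 1654/((⅙)*(1/131)*1279) = 13452/16711 - 1654/1279/786 = 13452/16711 - 1654*786/1279 = 13452/16711 - 1300044/1279 = -21707830176/21373369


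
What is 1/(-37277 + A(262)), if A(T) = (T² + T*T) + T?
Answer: 1/100273 ≈ 9.9728e-6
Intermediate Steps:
A(T) = T + 2*T² (A(T) = (T² + T²) + T = 2*T² + T = T + 2*T²)
1/(-37277 + A(262)) = 1/(-37277 + 262*(1 + 2*262)) = 1/(-37277 + 262*(1 + 524)) = 1/(-37277 + 262*525) = 1/(-37277 + 137550) = 1/100273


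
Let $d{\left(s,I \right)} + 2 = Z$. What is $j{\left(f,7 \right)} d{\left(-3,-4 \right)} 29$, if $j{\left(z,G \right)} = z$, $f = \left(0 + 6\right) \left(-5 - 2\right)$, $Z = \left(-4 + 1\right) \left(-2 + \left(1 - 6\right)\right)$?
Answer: $-23142$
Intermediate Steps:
$Z = 21$ ($Z = - 3 \left(-2 + \left(1 - 6\right)\right) = - 3 \left(-2 - 5\right) = \left(-3\right) \left(-7\right) = 21$)
$d{\left(s,I \right)} = 19$ ($d{\left(s,I \right)} = -2 + 21 = 19$)
$f = -42$ ($f = 6 \left(-7\right) = -42$)
$j{\left(f,7 \right)} d{\left(-3,-4 \right)} 29 = \left(-42\right) 19 \cdot 29 = \left(-798\right) 29 = -23142$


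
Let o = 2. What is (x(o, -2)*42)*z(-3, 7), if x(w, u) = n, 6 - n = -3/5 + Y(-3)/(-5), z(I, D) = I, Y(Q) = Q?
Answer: -756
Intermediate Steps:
n = 6 (n = 6 - (-3/5 - 3/(-5)) = 6 - (-3*1/5 - 3*(-1/5)) = 6 - (-3/5 + 3/5) = 6 - 1*0 = 6 + 0 = 6)
x(w, u) = 6
(x(o, -2)*42)*z(-3, 7) = (6*42)*(-3) = 252*(-3) = -756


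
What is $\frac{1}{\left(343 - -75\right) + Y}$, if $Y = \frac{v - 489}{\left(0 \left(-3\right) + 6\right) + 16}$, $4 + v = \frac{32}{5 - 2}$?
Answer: $\frac{66}{26141} \approx 0.0025248$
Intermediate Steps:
$v = \frac{20}{3}$ ($v = -4 + \frac{32}{5 - 2} = -4 + \frac{32}{3} = \frac{20}{3} \approx 6.6667$)
$Y = - \frac{1447}{66}$ ($Y = \frac{\frac{20}{3} - 489}{\left(0 \left(-3\right) + 6\right) + 16} = - \frac{1447}{3 \left(\left(0 + 6\right) + 16\right)} = - \frac{1447}{3 \left(6 + 16\right)} = - \frac{1447}{3 \cdot 22} = \left(- \frac{1447}{3}\right) \frac{1}{22} = - \frac{1447}{66} \approx -21.924$)
$\frac{1}{\left(343 - -75\right) + Y} = \frac{1}{\left(343 - -75\right) - \frac{1447}{66}} = \frac{1}{\left(343 + 75\right) - \frac{1447}{66}} = \frac{1}{418 - \frac{1447}{66}} = \frac{1}{\frac{26141}{66}} = \frac{66}{26141}$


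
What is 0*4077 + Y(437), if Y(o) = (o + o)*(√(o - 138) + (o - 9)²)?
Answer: 160102816 + 874*√299 ≈ 1.6012e+8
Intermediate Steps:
Y(o) = 2*o*(√(-138 + o) + (-9 + o)²) (Y(o) = (2*o)*(√(-138 + o) + (-9 + o)²) = 2*o*(√(-138 + o) + (-9 + o)²))
0*4077 + Y(437) = 0*4077 + 2*437*(√(-138 + 437) + (-9 + 437)²) = 0 + 2*437*(√299 + 428²) = 0 + 2*437*(√299 + 183184) = 0 + 2*437*(183184 + √299) = 0 + (160102816 + 874*√299) = 160102816 + 874*√299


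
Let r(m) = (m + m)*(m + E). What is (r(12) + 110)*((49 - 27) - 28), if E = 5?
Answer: -3108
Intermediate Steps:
r(m) = 2*m*(5 + m) (r(m) = (m + m)*(m + 5) = (2*m)*(5 + m) = 2*m*(5 + m))
(r(12) + 110)*((49 - 27) - 28) = (2*12*(5 + 12) + 110)*((49 - 27) - 28) = (2*12*17 + 110)*(22 - 28) = (408 + 110)*(-6) = 518*(-6) = -3108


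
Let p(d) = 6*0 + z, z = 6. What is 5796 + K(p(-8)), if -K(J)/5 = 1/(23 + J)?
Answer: 168079/29 ≈ 5795.8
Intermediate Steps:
p(d) = 6 (p(d) = 6*0 + 6 = 0 + 6 = 6)
K(J) = -5/(23 + J)
5796 + K(p(-8)) = 5796 - 5/(23 + 6) = 5796 - 5/29 = 168079/29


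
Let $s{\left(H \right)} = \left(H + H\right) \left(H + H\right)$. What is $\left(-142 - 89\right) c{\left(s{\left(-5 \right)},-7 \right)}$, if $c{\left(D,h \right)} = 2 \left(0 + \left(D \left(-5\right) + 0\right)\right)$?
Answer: $231000$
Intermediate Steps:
$s{\left(H \right)} = 4 H^{2}$ ($s{\left(H \right)} = 2 H 2 H = 4 H^{2}$)
$c{\left(D,h \right)} = - 10 D$ ($c{\left(D,h \right)} = 2 \left(0 + \left(- 5 D + 0\right)\right) = 2 \left(0 - 5 D\right) = 2 \left(- 5 D\right) = - 10 D$)
$\left(-142 - 89\right) c{\left(s{\left(-5 \right)},-7 \right)} = \left(-142 - 89\right) \left(- 10 \cdot 4 \left(-5\right)^{2}\right) = - 231 \left(- 10 \cdot 4 \cdot 25\right) = - 231 \left(\left(-10\right) 100\right) = \left(-231\right) \left(-1000\right) = 231000$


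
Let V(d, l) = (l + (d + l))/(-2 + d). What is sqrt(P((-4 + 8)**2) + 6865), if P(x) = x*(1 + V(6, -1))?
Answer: 11*sqrt(57) ≈ 83.048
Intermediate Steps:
V(d, l) = (d + 2*l)/(-2 + d)
P(x) = 2*x (P(x) = x*(1 + (6 + 2*(-1))/(-2 + 6)) = x*(1 + (6 - 2)/4) = x*(1 + (1/4)*4) = x*(1 + 1) = x*2 = 2*x)
sqrt(P((-4 + 8)**2) + 6865) = sqrt(2*(-4 + 8)**2 + 6865) = sqrt(2*4**2 + 6865) = sqrt(2*16 + 6865) = sqrt(32 + 6865) = sqrt(6897) = 11*sqrt(57)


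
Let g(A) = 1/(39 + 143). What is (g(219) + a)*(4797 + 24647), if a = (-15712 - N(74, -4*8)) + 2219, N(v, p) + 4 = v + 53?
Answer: -36482750142/91 ≈ -4.0091e+8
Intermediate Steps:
N(v, p) = 49 + v (N(v, p) = -4 + (v + 53) = -4 + (53 + v) = 49 + v)
a = -13616 (a = (-15712 - (49 + 74)) + 2219 = (-15712 - 1*123) + 2219 = (-15712 - 123) + 2219 = -15835 + 2219 = -13616)
g(A) = 1/182
(g(219) + a)*(4797 + 24647) = (1/182 - 13616)*(4797 + 24647) = -2478111/182*29444 = -36482750142/91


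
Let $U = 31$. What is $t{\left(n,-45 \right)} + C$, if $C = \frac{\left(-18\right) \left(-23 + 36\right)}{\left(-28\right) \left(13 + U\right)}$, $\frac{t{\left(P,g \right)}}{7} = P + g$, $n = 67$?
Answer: $\frac{94981}{616} \approx 154.19$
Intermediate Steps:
$t{\left(P,g \right)} = 7 P + 7 g$ ($t{\left(P,g \right)} = 7 \left(P + g\right) = 7 P + 7 g$)
$C = \frac{117}{616}$ ($C = \frac{\left(-18\right) \left(-23 + 36\right)}{\left(-28\right) \left(13 + 31\right)} = \frac{\left(-18\right) 13}{\left(-28\right) 44} = - \frac{234}{-1232} = \left(-234\right) \left(- \frac{1}{1232}\right) = \frac{117}{616} \approx 0.18993$)
$t{\left(n,-45 \right)} + C = \left(7 \cdot 67 + 7 \left(-45\right)\right) + \frac{117}{616} = \left(469 - 315\right) + \frac{117}{616} = 154 + \frac{117}{616} = \frac{94981}{616}$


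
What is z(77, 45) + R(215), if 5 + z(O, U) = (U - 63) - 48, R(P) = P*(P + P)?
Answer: 92379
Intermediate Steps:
R(P) = 2*P² (R(P) = P*(2*P) = 2*P²)
z(O, U) = -116 + U (z(O, U) = -5 + ((U - 63) - 48) = -5 + ((-63 + U) - 48) = -5 + (-111 + U) = -116 + U)
z(77, 45) + R(215) = (-116 + 45) + 2*215² = -71 + 2*46225 = -71 + 92450 = 92379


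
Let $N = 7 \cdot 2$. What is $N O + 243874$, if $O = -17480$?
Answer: $-846$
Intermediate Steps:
$N = 14$
$N O + 243874 = 14 \left(-17480\right) + 243874 = -244720 + 243874 = -846$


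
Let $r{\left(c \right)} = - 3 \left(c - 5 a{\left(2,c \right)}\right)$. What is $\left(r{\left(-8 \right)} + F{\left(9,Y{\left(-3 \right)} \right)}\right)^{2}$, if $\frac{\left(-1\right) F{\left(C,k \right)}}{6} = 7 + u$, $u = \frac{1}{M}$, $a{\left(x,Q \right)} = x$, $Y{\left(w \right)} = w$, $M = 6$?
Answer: $121$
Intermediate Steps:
$u = \frac{1}{6} \approx 0.16667$
$r{\left(c \right)} = 30 - 3 c$ ($r{\left(c \right)} = - 3 \left(c - 10\right) = - 3 \left(-10 + c\right) = 30 - 3 c$)
$F{\left(C,k \right)} = -43$ ($F{\left(C,k \right)} = - 6 \left(7 + \frac{1}{6}\right) = \left(-6\right) \frac{43}{6} = -43$)
$\left(r{\left(-8 \right)} + F{\left(9,Y{\left(-3 \right)} \right)}\right)^{2} = \left(\left(30 - -24\right) - 43\right)^{2} = \left(\left(30 + 24\right) - 43\right)^{2} = \left(54 - 43\right)^{2} = 11^{2} = 121$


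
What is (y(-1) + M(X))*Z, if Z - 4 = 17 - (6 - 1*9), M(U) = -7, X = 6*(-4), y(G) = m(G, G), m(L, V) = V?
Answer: -192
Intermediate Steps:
y(G) = G
X = -24
Z = 24 (Z = 4 + (17 - (6 - 1*9)) = 4 + (17 - (6 - 9)) = 4 + (17 - 1*(-3)) = 4 + (17 + 3) = 4 + 20 = 24)
(y(-1) + M(X))*Z = (-1 - 7)*24 = -8*24 = -192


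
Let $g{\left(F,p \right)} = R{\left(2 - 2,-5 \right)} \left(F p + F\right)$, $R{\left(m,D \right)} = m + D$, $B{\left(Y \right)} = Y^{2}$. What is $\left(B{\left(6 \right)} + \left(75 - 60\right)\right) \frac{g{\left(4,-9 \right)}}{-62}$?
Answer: $- \frac{4080}{31} \approx -131.61$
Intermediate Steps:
$R{\left(m,D \right)} = D + m$
$g{\left(F,p \right)} = - 5 F - 5 F p$ ($g{\left(F,p \right)} = \left(-5 + \left(2 - 2\right)\right) \left(F p + F\right) = \left(-5 + 0\right) \left(F + F p\right) = - 5 \left(F + F p\right) = - 5 F - 5 F p$)
$\left(B{\left(6 \right)} + \left(75 - 60\right)\right) \frac{g{\left(4,-9 \right)}}{-62} = \left(6^{2} + \left(75 - 60\right)\right) \frac{\left(-5\right) 4 \left(1 - 9\right)}{-62} = \left(36 + \left(75 - 60\right)\right) \left(-5\right) 4 \left(-8\right) \left(- \frac{1}{62}\right) = \left(36 + 15\right) 160 \left(- \frac{1}{62}\right) = 51 \left(- \frac{80}{31}\right) = - \frac{4080}{31}$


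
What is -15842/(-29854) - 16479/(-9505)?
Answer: 321271138/141881135 ≈ 2.2644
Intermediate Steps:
-15842/(-29854) - 16479/(-9505) = -15842*(-1/29854) - 16479*(-1/9505) = 7921/14927 + 16479/9505 = 321271138/141881135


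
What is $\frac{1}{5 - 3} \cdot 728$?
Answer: $364$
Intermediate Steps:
$\frac{1}{5 - 3} \cdot 728 = \frac{1}{2} \cdot 728 = 364$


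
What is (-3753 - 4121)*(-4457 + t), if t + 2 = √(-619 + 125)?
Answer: 35110166 - 7874*I*√494 ≈ 3.511e+7 - 1.7501e+5*I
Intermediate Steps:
t = -2 + I*√494 (t = -2 + √(-619 + 125) = -2 + √(-494) = -2 + I*√494 ≈ -2.0 + 22.226*I)
(-3753 - 4121)*(-4457 + t) = (-3753 - 4121)*(-4457 + (-2 + I*√494)) = -7874*(-4459 + I*√494) = 35110166 - 7874*I*√494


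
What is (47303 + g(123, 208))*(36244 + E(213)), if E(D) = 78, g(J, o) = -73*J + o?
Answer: 1399559304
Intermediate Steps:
g(J, o) = o - 73*J
(47303 + g(123, 208))*(36244 + E(213)) = (47303 + (208 - 73*123))*(36244 + 78) = (47303 + (208 - 8979))*36322 = (47303 - 8771)*36322 = 38532*36322 = 1399559304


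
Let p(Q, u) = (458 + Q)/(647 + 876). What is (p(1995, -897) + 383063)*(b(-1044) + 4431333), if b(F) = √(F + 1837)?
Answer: 2585272472926866/1523 + 583407402*√793/1523 ≈ 1.6975e+12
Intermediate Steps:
p(Q, u) = 458/1523 + Q/1523 (p(Q, u) = (458 + Q)/1523 = (458 + Q)*(1/1523) = 458/1523 + Q/1523)
b(F) = √(1837 + F)
(p(1995, -897) + 383063)*(b(-1044) + 4431333) = ((458/1523 + (1/1523)*1995) + 383063)*(√(1837 - 1044) + 4431333) = ((458/1523 + 1995/1523) + 383063)*(√793 + 4431333) = (2453/1523 + 383063)*(4431333 + √793) = 583407402*(4431333 + √793)/1523 = 2585272472926866/1523 + 583407402*√793/1523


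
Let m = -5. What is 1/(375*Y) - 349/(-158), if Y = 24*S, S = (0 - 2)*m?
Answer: 15705079/7110000 ≈ 2.2089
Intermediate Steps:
S = 10 (S = (0 - 2)*(-5) = -2*(-5) = 10)
Y = 240 (Y = 24*10 = 240)
1/(375*Y) - 349/(-158) = 1/(375*240) - 349/(-158) = (1/375)*(1/240) - 349*(-1/158) = 1/90000 + 349/158 = 15705079/7110000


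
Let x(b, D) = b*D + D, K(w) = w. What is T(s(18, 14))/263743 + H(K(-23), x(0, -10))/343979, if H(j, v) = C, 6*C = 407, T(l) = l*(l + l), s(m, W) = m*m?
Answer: 433421817449/544332320382 ≈ 0.79624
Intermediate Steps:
s(m, W) = m²
x(b, D) = D + D*b (x(b, D) = D*b + D = D + D*b)
T(l) = 2*l² (T(l) = l*(2*l) = 2*l²)
C = 407/6 (C = (⅙)*407 = 407/6 ≈ 67.833)
H(j, v) = 407/6
T(s(18, 14))/263743 + H(K(-23), x(0, -10))/343979 = (2*(18²)²)/263743 + (407/6)/343979 = (2*324²)*(1/263743) + (407/6)*(1/343979) = (2*104976)*(1/263743) + 407/2063874 = 209952*(1/263743) + 407/2063874 = 209952/263743 + 407/2063874 = 433421817449/544332320382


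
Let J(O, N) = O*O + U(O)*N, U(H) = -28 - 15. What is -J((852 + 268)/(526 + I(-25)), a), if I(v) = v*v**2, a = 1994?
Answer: 398927404958/4652649 ≈ 85742.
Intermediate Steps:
I(v) = v**3
U(H) = -43
J(O, N) = O**2 - 43*N (J(O, N) = O*O - 43*N = O**2 - 43*N)
-J((852 + 268)/(526 + I(-25)), a) = -(((852 + 268)/(526 + (-25)**3))**2 - 43*1994) = -((1120/(526 - 15625))**2 - 85742) = -((1120/(-15099))**2 - 85742) = -((1120*(-1/15099))**2 - 85742) = -((-160/2157)**2 - 85742) = -(25600/4652649 - 85742) = -1*(-398927404958/4652649) = 398927404958/4652649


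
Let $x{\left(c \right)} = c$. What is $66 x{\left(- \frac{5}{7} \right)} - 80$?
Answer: $- \frac{890}{7} \approx -127.14$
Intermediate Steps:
$66 x{\left(- \frac{5}{7} \right)} - 80 = 66 \left(- \frac{5}{7}\right) - 80 = - \frac{330}{7} - 80 = - \frac{890}{7}$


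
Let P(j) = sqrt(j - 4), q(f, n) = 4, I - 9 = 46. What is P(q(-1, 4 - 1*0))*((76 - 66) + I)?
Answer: 0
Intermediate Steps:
I = 55 (I = 9 + 46 = 55)
P(j) = sqrt(-4 + j)
P(q(-1, 4 - 1*0))*((76 - 66) + I) = sqrt(-4 + 4)*((76 - 66) + 55) = sqrt(0)*(10 + 55) = 0*65 = 0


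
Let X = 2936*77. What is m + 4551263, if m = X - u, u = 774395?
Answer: 4002940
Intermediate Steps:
X = 226072
m = -548323 (m = 226072 - 1*774395 = 226072 - 774395 = -548323)
m + 4551263 = -548323 + 4551263 = 4002940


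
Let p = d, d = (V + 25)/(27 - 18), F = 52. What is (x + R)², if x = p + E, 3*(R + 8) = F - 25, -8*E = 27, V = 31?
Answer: 76729/5184 ≈ 14.801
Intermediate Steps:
E = -27/8 (E = -⅛*27 = -27/8 ≈ -3.3750)
d = 56/9 (d = (31 + 25)/(27 - 18) = 56/9 ≈ 6.2222)
p = 56/9 ≈ 6.2222
R = 1 (R = -8 + (52 - 25)/3 = -8 + (⅓)*27 = -8 + 9 = 1)
x = 205/72 (x = 56/9 - 27/8 = 205/72 ≈ 2.8472)
(x + R)² = (205/72 + 1)² = (277/72)² = 76729/5184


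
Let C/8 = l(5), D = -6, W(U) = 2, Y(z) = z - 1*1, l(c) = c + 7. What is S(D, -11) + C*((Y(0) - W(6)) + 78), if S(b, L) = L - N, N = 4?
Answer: 7185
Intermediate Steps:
l(c) = 7 + c
Y(z) = -1 + z (Y(z) = z - 1 = -1 + z)
C = 96 (C = 8*(7 + 5) = 8*12 = 96)
S(b, L) = -4 + L (S(b, L) = L - 1*4 = L - 4 = -4 + L)
S(D, -11) + C*((Y(0) - W(6)) + 78) = (-4 - 11) + 96*(((-1 + 0) - 1*2) + 78) = -15 + 96*((-1 - 2) + 78) = -15 + 96*(-3 + 78) = -15 + 96*75 = -15 + 7200 = 7185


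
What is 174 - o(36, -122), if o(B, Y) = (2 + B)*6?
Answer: -54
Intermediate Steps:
o(B, Y) = 12 + 6*B
174 - o(36, -122) = 174 - (12 + 6*36) = 174 - (12 + 216) = 174 - 1*228 = 174 - 228 = -54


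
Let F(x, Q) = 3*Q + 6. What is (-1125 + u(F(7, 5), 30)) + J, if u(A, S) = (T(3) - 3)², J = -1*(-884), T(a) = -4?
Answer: -192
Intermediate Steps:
F(x, Q) = 6 + 3*Q
J = 884
u(A, S) = 49 (u(A, S) = (-4 - 3)² = (-7)² = 49)
(-1125 + u(F(7, 5), 30)) + J = (-1125 + 49) + 884 = -1076 + 884 = -192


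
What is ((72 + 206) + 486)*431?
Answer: 329284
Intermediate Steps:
((72 + 206) + 486)*431 = (278 + 486)*431 = 764*431 = 329284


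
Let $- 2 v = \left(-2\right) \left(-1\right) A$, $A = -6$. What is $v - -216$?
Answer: $222$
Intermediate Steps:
$v = 6$ ($v = - \frac{\left(-2\right) \left(-1\right) \left(-6\right)}{2} = - \frac{2 \left(-6\right)}{2} = \left(- \frac{1}{2}\right) \left(-12\right) = 6$)
$v - -216 = 6 - -216 = 6 + 216 = 222$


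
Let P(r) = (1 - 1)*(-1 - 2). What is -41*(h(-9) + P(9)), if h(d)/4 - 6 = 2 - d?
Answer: -2788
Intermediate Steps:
h(d) = 32 - 4*d (h(d) = 24 + 4*(2 - d) = 24 + (8 - 4*d) = 32 - 4*d)
P(r) = 0 (P(r) = 0*(-3) = 0)
-41*(h(-9) + P(9)) = -41*((32 - 4*(-9)) + 0) = -41*((32 + 36) + 0) = -41*(68 + 0) = -41*68 = -2788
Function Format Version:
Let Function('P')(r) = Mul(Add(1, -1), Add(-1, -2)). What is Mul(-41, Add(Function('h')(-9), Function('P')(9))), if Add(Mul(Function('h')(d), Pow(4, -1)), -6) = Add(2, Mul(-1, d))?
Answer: -2788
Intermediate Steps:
Function('h')(d) = Add(32, Mul(-4, d)) (Function('h')(d) = Add(24, Mul(4, Add(2, Mul(-1, d)))) = Add(24, Add(8, Mul(-4, d))) = Add(32, Mul(-4, d)))
Function('P')(r) = 0 (Function('P')(r) = Mul(0, -3) = 0)
Mul(-41, Add(Function('h')(-9), Function('P')(9))) = Mul(-41, Add(Add(32, Mul(-4, -9)), 0)) = Mul(-41, Add(Add(32, 36), 0)) = Mul(-41, Add(68, 0)) = Mul(-41, 68) = -2788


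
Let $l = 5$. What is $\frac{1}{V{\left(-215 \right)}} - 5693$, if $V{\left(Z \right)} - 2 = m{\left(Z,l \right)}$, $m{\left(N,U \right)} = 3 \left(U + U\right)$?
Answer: $- \frac{182175}{32} \approx -5693.0$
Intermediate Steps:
$m{\left(N,U \right)} = 6 U$ ($m{\left(N,U \right)} = 3 \cdot 2 U = 6 U$)
$V{\left(Z \right)} = 32$ ($V{\left(Z \right)} = 2 + 6 \cdot 5 = 2 + 30 = 32$)
$\frac{1}{V{\left(-215 \right)}} - 5693 = \frac{1}{32} - 5693 = - \frac{182175}{32}$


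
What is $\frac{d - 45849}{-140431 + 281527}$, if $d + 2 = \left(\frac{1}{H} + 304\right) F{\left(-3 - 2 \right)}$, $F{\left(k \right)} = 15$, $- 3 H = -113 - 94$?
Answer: $- \frac{118711}{405651} \approx -0.29264$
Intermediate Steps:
$H = 69$ ($H = - \frac{-113 - 94}{3} = \left(- \frac{1}{3}\right) \left(-207\right) = 69$)
$d = \frac{104839}{23}$ ($d = -2 + \left(\frac{1}{69} + 304\right) 15 = -2 + \frac{20977}{69} \cdot 15 = -2 + \frac{104885}{23} = \frac{104839}{23} \approx 4558.2$)
$\frac{d - 45849}{-140431 + 281527} = \frac{\frac{104839}{23} - 45849}{-140431 + 281527} = \frac{\frac{104839}{23} - 45849}{141096} = \left(- \frac{949688}{23}\right) \frac{1}{141096} = - \frac{118711}{405651}$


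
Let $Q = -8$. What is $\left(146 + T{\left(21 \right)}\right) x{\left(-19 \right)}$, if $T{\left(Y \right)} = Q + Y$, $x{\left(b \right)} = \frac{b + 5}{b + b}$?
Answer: $\frac{1113}{19} \approx 58.579$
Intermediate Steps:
$x{\left(b \right)} = \frac{5 + b}{2 b}$
$T{\left(Y \right)} = -8 + Y$
$\left(146 + T{\left(21 \right)}\right) x{\left(-19 \right)} = \left(146 + \left(-8 + 21\right)\right) \frac{5 - 19}{2 \left(-19\right)} = \left(146 + 13\right) \frac{1}{2} \left(- \frac{1}{19}\right) \left(-14\right) = 159 \cdot \frac{7}{19} = \frac{1113}{19}$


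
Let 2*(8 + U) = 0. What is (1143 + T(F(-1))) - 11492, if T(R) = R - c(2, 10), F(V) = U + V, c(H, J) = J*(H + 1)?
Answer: -10388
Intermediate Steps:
U = -8 (U = -8 + (1/2)*0 = -8 + 0 = -8)
c(H, J) = J*(1 + H)
F(V) = -8 + V
T(R) = -30 + R (T(R) = R - 10*(1 + 2) = R - 10*3 = R - 1*30 = R - 30 = -30 + R)
(1143 + T(F(-1))) - 11492 = (1143 + (-30 + (-8 - 1))) - 11492 = (1143 + (-30 - 9)) - 11492 = (1143 - 39) - 11492 = 1104 - 11492 = -10388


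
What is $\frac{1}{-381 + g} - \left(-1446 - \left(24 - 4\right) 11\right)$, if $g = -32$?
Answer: $\frac{688057}{413} \approx 1666.0$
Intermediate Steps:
$\frac{1}{-381 + g} - \left(-1446 - \left(24 - 4\right) 11\right) = \frac{1}{-381 - 32} - \left(-1446 - \left(24 - 4\right) 11\right) = \frac{1}{-413} - \left(-1446 - 20 \cdot 11\right) = - \frac{1}{413} - \left(-1446 - 220\right) = - \frac{1}{413} - -1666 = - \frac{1}{413} + 1666 = \frac{688057}{413}$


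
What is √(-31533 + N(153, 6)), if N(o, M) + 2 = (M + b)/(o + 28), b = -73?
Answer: I*√1033130262/181 ≈ 177.58*I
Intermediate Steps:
N(o, M) = -2 + (-73 + M)/(28 + o) (N(o, M) = -2 + (M - 73)/(o + 28) = -2 + (-73 + M)/(28 + o))
√(-31533 + N(153, 6)) = √(-31533 + (-129 + 6 - 2*153)/(28 + 153)) = √(-31533 + (-129 + 6 - 306)/181) = √(-31533 + (1/181)*(-429)) = √(-31533 - 429/181) = √(-5707902/181) = I*√1033130262/181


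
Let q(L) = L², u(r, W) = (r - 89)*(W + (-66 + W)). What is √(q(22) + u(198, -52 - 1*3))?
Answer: 10*I*√187 ≈ 136.75*I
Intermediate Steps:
u(r, W) = (-89 + r)*(-66 + 2*W)
√(q(22) + u(198, -52 - 1*3)) = √(22² + (5874 - 178*(-52 - 1*3) - 66*198 + 2*(-52 - 1*3)*198)) = √(484 + (5874 - 178*(-52 - 3) - 13068 + 2*(-52 - 3)*198)) = √(484 + (5874 - 178*(-55) - 13068 + 2*(-55)*198)) = √(484 + (5874 + 9790 - 13068 - 21780)) = √(484 - 19184) = √(-18700) = 10*I*√187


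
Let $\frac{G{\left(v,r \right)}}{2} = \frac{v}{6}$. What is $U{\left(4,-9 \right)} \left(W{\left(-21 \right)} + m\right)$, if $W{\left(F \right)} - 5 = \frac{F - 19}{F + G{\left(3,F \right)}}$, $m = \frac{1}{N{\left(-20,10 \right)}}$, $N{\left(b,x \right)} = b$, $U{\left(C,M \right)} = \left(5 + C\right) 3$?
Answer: $\frac{3753}{20} \approx 187.65$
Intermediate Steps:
$U{\left(C,M \right)} = 15 + 3 C$
$G{\left(v,r \right)} = \frac{v}{3}$ ($G{\left(v,r \right)} = 2 \frac{v}{6} = \frac{v}{3}$)
$m = - \frac{1}{20}$ ($m = \frac{1}{-20} = - \frac{1}{20} \approx -0.05$)
$W{\left(F \right)} = 5 + \frac{-19 + F}{1 + F}$ ($W{\left(F \right)} = 5 + \frac{F - 19}{F + \frac{1}{3} \cdot 3} = 5 + \frac{-19 + F}{F + 1} = 5 + \frac{-19 + F}{1 + F}$)
$U{\left(4,-9 \right)} \left(W{\left(-21 \right)} + m\right) = \left(15 + 3 \cdot 4\right) \left(\frac{2 \left(-7 + 3 \left(-21\right)\right)}{1 - 21} - \frac{1}{20}\right) = \left(15 + 12\right) \left(\frac{2 \left(-7 - 63\right)}{-20} - \frac{1}{20}\right) = 27 \left(2 \left(- \frac{1}{20}\right) \left(-70\right) - \frac{1}{20}\right) = 27 \left(7 - \frac{1}{20}\right) = 27 \cdot \frac{139}{20} = \frac{3753}{20}$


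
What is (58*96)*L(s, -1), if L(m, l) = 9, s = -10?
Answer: 50112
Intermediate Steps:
(58*96)*L(s, -1) = (58*96)*9 = 5568*9 = 50112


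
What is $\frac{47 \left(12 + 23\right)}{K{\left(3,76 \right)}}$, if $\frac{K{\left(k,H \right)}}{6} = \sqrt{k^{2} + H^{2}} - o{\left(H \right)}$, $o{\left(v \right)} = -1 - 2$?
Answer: $- \frac{1645}{11552} + \frac{1645 \sqrt{5785}}{34656} \approx 3.4679$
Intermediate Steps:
$o{\left(v \right)} = -3$
$K{\left(k,H \right)} = 18 + 6 \sqrt{H^{2} + k^{2}}$ ($K{\left(k,H \right)} = 6 \left(\sqrt{k^{2} + H^{2}} - -3\right) = 6 \left(\sqrt{H^{2} + k^{2}} + 3\right) = 6 \left(3 + \sqrt{H^{2} + k^{2}}\right) = 18 + 6 \sqrt{H^{2} + k^{2}}$)
$\frac{47 \left(12 + 23\right)}{K{\left(3,76 \right)}} = \frac{47 \left(12 + 23\right)}{18 + 6 \sqrt{76^{2} + 3^{2}}} = \frac{47 \cdot 35}{18 + 6 \sqrt{5776 + 9}} = \frac{1645}{18 + 6 \sqrt{5785}}$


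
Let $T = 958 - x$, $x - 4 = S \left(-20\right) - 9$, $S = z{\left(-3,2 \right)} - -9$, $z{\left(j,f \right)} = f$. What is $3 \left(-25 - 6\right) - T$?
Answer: $-1276$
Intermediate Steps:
$S = 11$ ($S = 2 - -9 = 2 + 9 = 11$)
$x = -225$ ($x = 4 + \left(11 \left(-20\right) - 9\right) = 4 - 229 = -225$)
$T = 1183$ ($T = 958 - -225 = 958 + 225 = 1183$)
$3 \left(-25 - 6\right) - T = 3 \left(-25 - 6\right) - 1183 = 3 \left(-31\right) - 1183 = -93 - 1183 = -1276$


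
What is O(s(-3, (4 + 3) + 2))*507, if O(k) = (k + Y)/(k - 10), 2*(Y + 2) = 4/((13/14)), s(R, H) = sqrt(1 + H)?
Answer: -65 - 286*sqrt(10)/5 ≈ -245.88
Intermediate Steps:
Y = 2/13 (Y = -2 + (4/((13/14)))/2 = -2 + (4/((13*(1/14))))/2 = -2 + (4/(13/14))/2 = -2 + (4*(14/13))/2 = -2 + (1/2)*(56/13) = -2 + 28/13 = 2/13 ≈ 0.15385)
O(k) = (2/13 + k)/(-10 + k) (O(k) = (k + 2/13)/(k - 10) = (2/13 + k)/(-10 + k))
O(s(-3, (4 + 3) + 2))*507 = ((2/13 + sqrt(1 + ((4 + 3) + 2)))/(-10 + sqrt(1 + ((4 + 3) + 2))))*507 = ((2/13 + sqrt(1 + (7 + 2)))/(-10 + sqrt(1 + (7 + 2))))*507 = ((2/13 + sqrt(1 + 9))/(-10 + sqrt(1 + 9)))*507 = ((2/13 + sqrt(10))/(-10 + sqrt(10)))*507 = 507*(2/13 + sqrt(10))/(-10 + sqrt(10))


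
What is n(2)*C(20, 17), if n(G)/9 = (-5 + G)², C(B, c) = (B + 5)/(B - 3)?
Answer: 2025/17 ≈ 119.12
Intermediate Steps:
C(B, c) = (5 + B)/(-3 + B)
n(G) = 9*(-5 + G)²
n(2)*C(20, 17) = (9*(-5 + 2)²)*((5 + 20)/(-3 + 20)) = (9*(-3)²)*(25/17) = (9*9)*((1/17)*25) = 81*(25/17) = 2025/17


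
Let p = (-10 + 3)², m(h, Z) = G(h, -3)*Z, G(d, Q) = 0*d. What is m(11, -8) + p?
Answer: 49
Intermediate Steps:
G(d, Q) = 0
m(h, Z) = 0 (m(h, Z) = 0*Z = 0)
p = 49 (p = (-7)² = 49)
m(11, -8) + p = 0 + 49 = 49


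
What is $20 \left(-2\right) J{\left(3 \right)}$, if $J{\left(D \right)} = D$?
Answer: $-120$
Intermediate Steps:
$20 \left(-2\right) J{\left(3 \right)} = 20 \left(-2\right) 3 = \left(-40\right) 3 = -120$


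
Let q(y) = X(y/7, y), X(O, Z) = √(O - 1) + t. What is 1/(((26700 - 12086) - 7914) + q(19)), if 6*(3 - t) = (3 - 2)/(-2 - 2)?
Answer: 27026664/181160847991 - 1152*√21/181160847991 ≈ 0.00014916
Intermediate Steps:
t = 73/24 (t = 3 - (3 - 2)/(6*(-2 - 2)) = 3 - 1/(6*(-4)) = 3 - (-1)/(6*4) = 3 - ⅙*(-¼) = 3 + 1/24 = 73/24 ≈ 3.0417)
X(O, Z) = 73/24 + √(-1 + O) (X(O, Z) = √(O - 1) + 73/24 = √(-1 + O) + 73/24 = 73/24 + √(-1 + O))
q(y) = 73/24 + √(-1 + y/7)
1/(((26700 - 12086) - 7914) + q(19)) = 1/(((26700 - 12086) - 7914) + (73/24 + √(-49 + 7*19)/7)) = 1/((14614 - 7914) + (73/24 + √(-49 + 133)/7)) = 1/(6700 + (73/24 + √84/7)) = 1/(6700 + (73/24 + (2*√21)/7)) = 1/(6700 + (73/24 + 2*√21/7)) = 1/(160873/24 + 2*√21/7)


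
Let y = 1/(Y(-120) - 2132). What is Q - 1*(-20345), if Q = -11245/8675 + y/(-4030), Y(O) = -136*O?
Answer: 403632124269781/19840641080 ≈ 20344.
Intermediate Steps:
y = 1/14188 (y = 1/(-136*(-120) - 2132) = 1/(16320 - 2132) = 1/14188 ≈ 7.0482e-5)
Q = -25718502819/19840641080 (Q = -11245/8675 + (1/14188)/(-4030) = -11245*1/8675 + (1/14188)*(-1/4030) = -2249/1735 - 1/57177640 = -25718502819/19840641080 ≈ -1.2963)
Q - 1*(-20345) = -25718502819/19840641080 - 1*(-20345) = -25718502819/19840641080 + 20345 = 403632124269781/19840641080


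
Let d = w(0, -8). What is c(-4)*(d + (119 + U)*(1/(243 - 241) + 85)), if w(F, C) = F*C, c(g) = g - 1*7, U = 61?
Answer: -169290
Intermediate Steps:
c(g) = -7 + g (c(g) = g - 7 = -7 + g)
w(F, C) = C*F
d = 0 (d = -8*0 = 0)
c(-4)*(d + (119 + U)*(1/(243 - 241) + 85)) = (-7 - 4)*(0 + (119 + 61)*(1/(243 - 241) + 85)) = -11*(0 + 180*(1/2 + 85)) = -11*(0 + 180*(171/2)) = -11*(0 + 15390) = -11*15390 = -169290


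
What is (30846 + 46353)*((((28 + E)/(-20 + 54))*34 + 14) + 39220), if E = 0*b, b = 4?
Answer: 3030987138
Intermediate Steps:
E = 0 (E = 0*4 = 0)
(30846 + 46353)*((((28 + E)/(-20 + 54))*34 + 14) + 39220) = (30846 + 46353)*((((28 + 0)/(-20 + 54))*34 + 14) + 39220) = 77199*(((28/34)*34 + 14) + 39220) = 77199*(((28*(1/34))*34 + 14) + 39220) = 77199*(((14/17)*34 + 14) + 39220) = 77199*((28 + 14) + 39220) = 77199*(42 + 39220) = 77199*39262 = 3030987138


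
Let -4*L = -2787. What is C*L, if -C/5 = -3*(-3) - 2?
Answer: -97545/4 ≈ -24386.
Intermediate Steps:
L = 2787/4 (L = -¼*(-2787) = 2787/4 ≈ 696.75)
C = -35 (C = -5*(-3*(-3) - 2) = -5*(9 - 2) = -5*7 = -35)
C*L = -35*2787/4 = -97545/4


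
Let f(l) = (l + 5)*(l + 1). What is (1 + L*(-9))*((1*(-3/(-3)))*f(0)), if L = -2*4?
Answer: 365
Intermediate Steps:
L = -8
f(l) = (1 + l)*(5 + l) (f(l) = (5 + l)*(1 + l) = (1 + l)*(5 + l))
(1 + L*(-9))*((1*(-3/(-3)))*f(0)) = (1 - 8*(-9))*((1*(-3/(-3)))*(5 + 0² + 6*0)) = (1 + 72)*((1*(-3*(-⅓)))*(5 + 0 + 0)) = 73*((1*1)*5) = 73*(1*5) = 73*5 = 365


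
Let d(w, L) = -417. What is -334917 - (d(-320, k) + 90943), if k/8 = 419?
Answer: -425443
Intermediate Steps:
k = 3352 (k = 8*419 = 3352)
-334917 - (d(-320, k) + 90943) = -334917 - (-417 + 90943) = -334917 - 1*90526 = -334917 - 90526 = -425443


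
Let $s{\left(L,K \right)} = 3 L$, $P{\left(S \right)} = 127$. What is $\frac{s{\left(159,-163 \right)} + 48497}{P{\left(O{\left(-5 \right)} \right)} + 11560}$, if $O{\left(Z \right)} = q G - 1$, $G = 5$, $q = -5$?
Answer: $\frac{48974}{11687} \approx 4.1905$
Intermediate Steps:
$O{\left(Z \right)} = -26$ ($O{\left(Z \right)} = \left(-5\right) 5 - 1 = -25 - 1 = -26$)
$\frac{s{\left(159,-163 \right)} + 48497}{P{\left(O{\left(-5 \right)} \right)} + 11560} = \frac{3 \cdot 159 + 48497}{127 + 11560} = \frac{477 + 48497}{11687} = 48974 \cdot \frac{1}{11687} = \frac{48974}{11687}$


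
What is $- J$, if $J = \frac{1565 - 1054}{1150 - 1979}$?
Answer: $\frac{511}{829} \approx 0.61641$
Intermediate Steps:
$J = - \frac{511}{829}$ ($J = \frac{511}{-829} = 511 \left(- \frac{1}{829}\right) = - \frac{511}{829} \approx -0.61641$)
$- J = \left(-1\right) \left(- \frac{511}{829}\right) = \frac{511}{829}$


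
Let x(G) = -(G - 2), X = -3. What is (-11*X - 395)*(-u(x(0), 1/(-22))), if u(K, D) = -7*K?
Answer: -5068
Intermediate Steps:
x(G) = 2 - G (x(G) = -(-2 + G) = 2 - G)
(-11*X - 395)*(-u(x(0), 1/(-22))) = (-11*(-3) - 395)*(-(-7)*(2 - 1*0)) = (33 - 395)*(-(-7)*(2 + 0)) = -(-362)*(-7*2) = -(-362)*(-14) = -362*14 = -5068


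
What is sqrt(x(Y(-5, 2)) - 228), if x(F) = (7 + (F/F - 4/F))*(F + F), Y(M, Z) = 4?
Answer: 2*I*sqrt(43) ≈ 13.115*I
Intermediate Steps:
x(F) = 2*F*(8 - 4/F) (x(F) = (7 + (1 - 4/F))*(2*F) = (8 - 4/F)*(2*F) = 2*F*(8 - 4/F))
sqrt(x(Y(-5, 2)) - 228) = sqrt((-8 + 16*4) - 228) = sqrt((-8 + 64) - 228) = sqrt(56 - 228) = sqrt(-172) = 2*I*sqrt(43)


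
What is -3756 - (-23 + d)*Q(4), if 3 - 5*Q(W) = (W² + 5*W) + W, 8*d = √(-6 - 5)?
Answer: -19631/5 + 37*I*√11/40 ≈ -3926.2 + 3.0679*I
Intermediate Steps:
d = I*√11/8 (d = √(-6 - 5)/8 = √(-11)/8 = (I*√11)/8 = I*√11/8 ≈ 0.41458*I)
Q(W) = ⅗ - 6*W/5 - W²/5 (Q(W) = ⅗ - ((W² + 5*W) + W)/5 = ⅗ - (W² + 6*W)/5 = ⅗ + (-6*W/5 - W²/5) = ⅗ - 6*W/5 - W²/5)
-3756 - (-23 + d)*Q(4) = -3756 - (-23 + I*√11/8)*(⅗ - 6/5*4 - ⅕*4²) = -3756 - (-23 + I*√11/8)*(⅗ - 24/5 - ⅕*16) = -3756 - (-23 + I*√11/8)*(⅗ - 24/5 - 16/5) = -3756 - (-23 + I*√11/8)*(-37)/5 = -3756 - (851/5 - 37*I*√11/40) = -3756 + (-851/5 + 37*I*√11/40) = -19631/5 + 37*I*√11/40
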